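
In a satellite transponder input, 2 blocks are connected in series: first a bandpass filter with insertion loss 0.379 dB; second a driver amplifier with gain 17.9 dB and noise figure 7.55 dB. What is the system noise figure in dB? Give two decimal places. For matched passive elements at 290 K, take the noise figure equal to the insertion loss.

Convert to linear (a loss of L dB is a gain of −L dB): F_i = 10^(NF_i/10), G_i = 10^(G_i,dB/10)
  Stage 1: F_1 = 10^(0.379/10) = 1.091, G_1 = 10^(−0.379/10) = 0.9164
  Stage 2: F_2 = 10^(7.55/10) = 5.689, G_2 = 10^(17.9/10) = 61.66
Friis cascade:
  F = 1.091 + (5.689 − 1)/0.9164 = 6.207
NF = 10 log₁₀(6.207) = 7.93 dB

7.93 dB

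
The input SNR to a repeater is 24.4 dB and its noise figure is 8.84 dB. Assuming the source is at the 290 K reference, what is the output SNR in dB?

15.56 dB

By definition F = SNR_in/SNR_out, so in dB: SNR_out = SNR_in − NF
SNR_out = 24.4 − 8.84 = 15.56 dB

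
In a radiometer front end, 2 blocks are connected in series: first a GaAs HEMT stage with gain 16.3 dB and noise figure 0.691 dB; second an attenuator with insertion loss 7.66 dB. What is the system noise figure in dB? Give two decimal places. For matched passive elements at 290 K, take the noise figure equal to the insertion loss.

Convert to linear (a loss of L dB is a gain of −L dB): F_i = 10^(NF_i/10), G_i = 10^(G_i,dB/10)
  Stage 1: F_1 = 10^(0.691/10) = 1.172, G_1 = 10^(16.3/10) = 42.66
  Stage 2: F_2 = 10^(7.66/10) = 5.834, G_2 = 10^(−7.66/10) = 0.1714
Friis cascade:
  F = 1.172 + (5.834 − 1)/42.66 = 1.286
NF = 10 log₁₀(1.286) = 1.09 dB

1.09 dB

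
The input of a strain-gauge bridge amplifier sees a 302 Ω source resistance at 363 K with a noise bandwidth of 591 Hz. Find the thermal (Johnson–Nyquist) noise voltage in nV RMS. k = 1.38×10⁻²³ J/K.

V_n = √(4kTRB)
4kTRB = 4 × 1.38×10⁻²³ × 363 × 3.02×10² × 5.91×10² = 3.58×10⁻¹⁵ V²
V_n = √(3.58×10⁻¹⁵) = 5.98×10⁻⁸ V = 59.8 nV

59.8 nV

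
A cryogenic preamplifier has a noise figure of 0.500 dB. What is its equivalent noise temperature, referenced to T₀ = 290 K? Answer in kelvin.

35.4 K

F = 10^(0.500/10) = 1.12202
T_e = (F − 1)·T₀ = (1.12202 − 1) × 290 = 35.4 K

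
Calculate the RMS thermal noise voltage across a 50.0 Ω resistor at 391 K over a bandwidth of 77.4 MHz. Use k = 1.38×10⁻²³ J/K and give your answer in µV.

V_n = √(4kTRB)
4kTRB = 4 × 1.38×10⁻²³ × 391 × 5.00×10¹ × 7.74×10⁷ = 8.35×10⁻¹¹ V²
V_n = √(8.35×10⁻¹¹) = 9.14×10⁻⁶ V = 9.14 µV

9.14 µV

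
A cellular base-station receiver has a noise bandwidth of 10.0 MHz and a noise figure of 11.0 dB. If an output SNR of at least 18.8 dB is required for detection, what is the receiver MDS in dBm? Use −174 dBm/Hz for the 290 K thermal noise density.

−74.2 dBm

Sensitivity = −174 + 10 log₁₀(B) + NF + SNR_min
= −174 + 70 + 11.0 + 18.8
= −74.2 dBm → −74.2 dBm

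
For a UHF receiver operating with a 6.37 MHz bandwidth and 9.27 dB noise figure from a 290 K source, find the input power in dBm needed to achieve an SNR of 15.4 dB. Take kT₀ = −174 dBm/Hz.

−81.3 dBm

Sensitivity = −174 + 10 log₁₀(B) + NF + SNR_min
= −174 + 68.04 + 9.27 + 15.4
= −81.29 dBm → −81.3 dBm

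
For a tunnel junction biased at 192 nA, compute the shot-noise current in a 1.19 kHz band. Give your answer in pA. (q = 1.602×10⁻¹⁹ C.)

8.56 pA

I_n = √(2qI·B)
2qI·B = 2 × 1.602×10⁻¹⁹ × 1.92×10⁻⁷ × 1.19×10³ = 7.32×10⁻²³ A²
I_n = √(7.32×10⁻²³) = 8.56×10⁻¹² A = 8.56 pA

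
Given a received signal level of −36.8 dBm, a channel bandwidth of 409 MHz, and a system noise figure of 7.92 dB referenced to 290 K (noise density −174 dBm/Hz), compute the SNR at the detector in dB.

Noise floor: N = −174 + 10 log₁₀(B) + NF
10 log₁₀(4.09×10⁸) = 86.12 dB
N = −174 + 86.12 + 7.92 = −79.96 dBm
SNR = P_sig − N = −36.8 − (−79.96) = 43.16 dB → 43.2 dB

43.2 dB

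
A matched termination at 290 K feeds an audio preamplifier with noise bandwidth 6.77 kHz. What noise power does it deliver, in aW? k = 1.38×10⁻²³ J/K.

27.1 aW

P_n = kTB = 1.38×10⁻²³ × 290 × 6.77×10³ = 2.71×10⁻¹⁷ W = 27.1 aW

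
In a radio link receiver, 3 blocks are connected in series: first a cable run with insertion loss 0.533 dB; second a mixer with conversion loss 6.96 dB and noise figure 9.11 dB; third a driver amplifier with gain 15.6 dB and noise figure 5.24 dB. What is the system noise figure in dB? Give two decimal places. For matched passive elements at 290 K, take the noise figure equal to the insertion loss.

Convert to linear (a loss of L dB is a gain of −L dB): F_i = 10^(NF_i/10), G_i = 10^(G_i,dB/10)
  Stage 1: F_1 = 10^(0.533/10) = 1.131, G_1 = 10^(−0.533/10) = 0.8845
  Stage 2: F_2 = 10^(9.11/10) = 8.147, G_2 = 10^(−6.96/10) = 0.2014
  Stage 3: F_3 = 10^(5.24/10) = 3.342, G_3 = 10^(15.6/10) = 36.31
Friis cascade:
  F = 1.131 + (8.147 − 1)/0.8845 + (3.342 − 1)/0.1781 = 22.36
NF = 10 log₁₀(22.36) = 13.49 dB

13.49 dB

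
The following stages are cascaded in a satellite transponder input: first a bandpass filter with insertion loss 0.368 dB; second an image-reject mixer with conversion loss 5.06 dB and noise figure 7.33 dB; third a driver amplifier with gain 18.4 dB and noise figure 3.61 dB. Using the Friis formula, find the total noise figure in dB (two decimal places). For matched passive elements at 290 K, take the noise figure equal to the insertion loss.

Convert to linear (a loss of L dB is a gain of −L dB): F_i = 10^(NF_i/10), G_i = 10^(G_i,dB/10)
  Stage 1: F_1 = 10^(0.368/10) = 1.088, G_1 = 10^(−0.368/10) = 0.9188
  Stage 2: F_2 = 10^(7.33/10) = 5.408, G_2 = 10^(−5.06/10) = 0.3119
  Stage 3: F_3 = 10^(3.61/10) = 2.296, G_3 = 10^(18.4/10) = 69.18
Friis cascade:
  F = 1.088 + (5.408 − 1)/0.9188 + (2.296 − 1)/0.2865 = 10.41
NF = 10 log₁₀(10.41) = 10.17 dB

10.17 dB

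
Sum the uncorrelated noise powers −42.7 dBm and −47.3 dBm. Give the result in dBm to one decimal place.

−41.4 dBm

Convert to linear, add, convert back:
P₁ = 5.37×10⁻⁸ W, P₂ = 1.86×10⁻⁸ W
P_tot = 7.23×10⁻⁸ W → 10 log₁₀(P_tot / 10⁻³) = −41.4 dBm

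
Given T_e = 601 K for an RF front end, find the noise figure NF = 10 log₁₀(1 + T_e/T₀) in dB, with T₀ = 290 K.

4.87 dB

F = 1 + T_e/T₀ = 1 + 601/290 = 3.07241
NF = 10 log₁₀(3.07241) = 4.87 dB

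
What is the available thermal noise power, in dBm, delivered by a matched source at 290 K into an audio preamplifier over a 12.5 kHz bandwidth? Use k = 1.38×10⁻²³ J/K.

P_n = kTB = 1.38×10⁻²³ × 290 × 1.25×10⁴ = 5.00×10⁻¹⁷ W
In dBm: 10 log₁₀(5.00×10⁻¹⁷ / 10⁻³) = −133.0 dBm

−133.0 dBm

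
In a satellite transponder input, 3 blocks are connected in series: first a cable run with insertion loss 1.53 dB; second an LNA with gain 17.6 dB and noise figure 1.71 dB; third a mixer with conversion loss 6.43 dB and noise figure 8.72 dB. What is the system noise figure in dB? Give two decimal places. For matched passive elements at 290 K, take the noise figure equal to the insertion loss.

3.56 dB

Convert to linear (a loss of L dB is a gain of −L dB): F_i = 10^(NF_i/10), G_i = 10^(G_i,dB/10)
  Stage 1: F_1 = 10^(1.53/10) = 1.422, G_1 = 10^(−1.53/10) = 0.7031
  Stage 2: F_2 = 10^(1.71/10) = 1.483, G_2 = 10^(17.6/10) = 57.54
  Stage 3: F_3 = 10^(8.72/10) = 7.447, G_3 = 10^(−6.43/10) = 0.2275
Friis cascade:
  F = 1.422 + (1.483 − 1)/0.7031 + (7.447 − 1)/40.46 = 2.268
NF = 10 log₁₀(2.268) = 3.56 dB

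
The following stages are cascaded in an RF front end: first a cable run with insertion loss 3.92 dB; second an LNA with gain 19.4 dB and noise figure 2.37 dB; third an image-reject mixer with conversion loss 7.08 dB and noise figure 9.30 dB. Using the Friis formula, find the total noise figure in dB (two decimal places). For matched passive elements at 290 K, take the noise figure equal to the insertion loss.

6.50 dB

Convert to linear (a loss of L dB is a gain of −L dB): F_i = 10^(NF_i/10), G_i = 10^(G_i,dB/10)
  Stage 1: F_1 = 10^(3.92/10) = 2.466, G_1 = 10^(−3.92/10) = 0.4055
  Stage 2: F_2 = 10^(2.37/10) = 1.726, G_2 = 10^(19.4/10) = 87.10
  Stage 3: F_3 = 10^(9.30/10) = 8.511, G_3 = 10^(−7.08/10) = 0.1959
Friis cascade:
  F = 2.466 + (1.726 − 1)/0.4055 + (8.511 − 1)/35.32 = 4.469
NF = 10 log₁₀(4.469) = 6.50 dB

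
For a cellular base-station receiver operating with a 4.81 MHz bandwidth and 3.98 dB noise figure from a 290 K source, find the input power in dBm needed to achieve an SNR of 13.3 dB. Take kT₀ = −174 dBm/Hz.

−89.9 dBm

Sensitivity = −174 + 10 log₁₀(B) + NF + SNR_min
= −174 + 66.82 + 3.98 + 13.3
= −89.90 dBm → −89.9 dBm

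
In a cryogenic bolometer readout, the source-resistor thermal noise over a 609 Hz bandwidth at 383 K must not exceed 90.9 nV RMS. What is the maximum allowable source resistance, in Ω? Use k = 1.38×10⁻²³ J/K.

642 Ω

Johnson–Nyquist: V_n = √(4kTRB) ⇒ R = V_n² / (4kTB)
4kTB = 4 × 1.38×10⁻²³ × 383 × 6.09×10² = 1.29×10⁻¹⁷
R = (9.09×10⁻⁸)² / 1.29×10⁻¹⁷ = 6.42×10² Ω = 642 Ω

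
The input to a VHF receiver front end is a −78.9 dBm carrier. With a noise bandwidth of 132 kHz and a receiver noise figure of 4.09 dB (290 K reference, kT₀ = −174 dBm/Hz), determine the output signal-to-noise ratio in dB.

39.8 dB

Noise floor: N = −174 + 10 log₁₀(B) + NF
10 log₁₀(1.32×10⁵) = 51.21 dB
N = −174 + 51.21 + 4.09 = −118.70 dBm
SNR = P_sig − N = −78.9 − (−118.70) = 39.80 dB → 39.8 dB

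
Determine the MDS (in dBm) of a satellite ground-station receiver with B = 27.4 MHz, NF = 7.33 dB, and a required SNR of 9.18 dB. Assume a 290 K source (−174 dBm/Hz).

−83.1 dBm

Sensitivity = −174 + 10 log₁₀(B) + NF + SNR_min
= −174 + 74.38 + 7.33 + 9.18
= −83.11 dBm → −83.1 dBm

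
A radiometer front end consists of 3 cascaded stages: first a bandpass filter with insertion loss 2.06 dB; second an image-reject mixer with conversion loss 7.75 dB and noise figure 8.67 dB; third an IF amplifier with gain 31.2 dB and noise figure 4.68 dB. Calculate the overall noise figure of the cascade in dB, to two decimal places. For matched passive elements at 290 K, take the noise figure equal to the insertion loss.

14.83 dB

Convert to linear (a loss of L dB is a gain of −L dB): F_i = 10^(NF_i/10), G_i = 10^(G_i,dB/10)
  Stage 1: F_1 = 10^(2.06/10) = 1.607, G_1 = 10^(−2.06/10) = 0.6223
  Stage 2: F_2 = 10^(8.67/10) = 7.362, G_2 = 10^(−7.75/10) = 0.1679
  Stage 3: F_3 = 10^(4.68/10) = 2.938, G_3 = 10^(31.2/10) = 1318
Friis cascade:
  F = 1.607 + (7.362 − 1)/0.6223 + (2.938 − 1)/0.1045 = 30.38
NF = 10 log₁₀(30.38) = 14.83 dB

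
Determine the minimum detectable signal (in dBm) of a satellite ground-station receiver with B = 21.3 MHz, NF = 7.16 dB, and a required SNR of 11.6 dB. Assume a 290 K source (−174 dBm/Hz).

−82.0 dBm

Sensitivity = −174 + 10 log₁₀(B) + NF + SNR_min
= −174 + 73.28 + 7.16 + 11.6
= −81.96 dBm → −82.0 dBm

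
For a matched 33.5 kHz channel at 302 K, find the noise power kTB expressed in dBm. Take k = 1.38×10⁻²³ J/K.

P_n = kTB = 1.38×10⁻²³ × 302 × 3.35×10⁴ = 1.40×10⁻¹⁶ W
In dBm: 10 log₁₀(1.40×10⁻¹⁶ / 10⁻³) = −128.6 dBm

−128.6 dBm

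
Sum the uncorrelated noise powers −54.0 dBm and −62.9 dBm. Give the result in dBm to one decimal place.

Convert to linear, add, convert back:
P₁ = 3.98×10⁻⁹ W, P₂ = 5.13×10⁻¹⁰ W
P_tot = 4.49×10⁻⁹ W → 10 log₁₀(P_tot / 10⁻³) = −53.5 dBm

−53.5 dBm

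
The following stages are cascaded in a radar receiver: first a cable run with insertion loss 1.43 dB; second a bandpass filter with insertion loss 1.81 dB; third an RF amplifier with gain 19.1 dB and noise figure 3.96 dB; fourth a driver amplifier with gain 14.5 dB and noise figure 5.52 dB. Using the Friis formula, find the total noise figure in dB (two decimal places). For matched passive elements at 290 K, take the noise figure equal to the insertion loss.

7.25 dB

Convert to linear (a loss of L dB is a gain of −L dB): F_i = 10^(NF_i/10), G_i = 10^(G_i,dB/10)
  Stage 1: F_1 = 10^(1.43/10) = 1.390, G_1 = 10^(−1.43/10) = 0.7194
  Stage 2: F_2 = 10^(1.81/10) = 1.517, G_2 = 10^(−1.81/10) = 0.6592
  Stage 3: F_3 = 10^(3.96/10) = 2.489, G_3 = 10^(19.1/10) = 81.28
  Stage 4: F_4 = 10^(5.52/10) = 3.565, G_4 = 10^(14.5/10) = 28.18
Friis cascade:
  F = 1.390 + (1.517 − 1)/0.7194 + (2.489 − 1)/0.4742 + (3.565 − 1)/38.55 = 5.315
NF = 10 log₁₀(5.315) = 7.25 dB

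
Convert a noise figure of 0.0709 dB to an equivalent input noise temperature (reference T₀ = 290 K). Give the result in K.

4.77 K

F = 10^(0.0709/10) = 1.01646
T_e = (F − 1)·T₀ = (1.01646 − 1) × 290 = 4.77 K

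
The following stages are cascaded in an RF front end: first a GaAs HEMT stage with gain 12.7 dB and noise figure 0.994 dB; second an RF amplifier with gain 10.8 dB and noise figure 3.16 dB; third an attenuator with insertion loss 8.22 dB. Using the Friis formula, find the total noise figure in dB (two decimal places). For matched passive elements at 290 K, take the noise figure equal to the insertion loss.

Convert to linear (a loss of L dB is a gain of −L dB): F_i = 10^(NF_i/10), G_i = 10^(G_i,dB/10)
  Stage 1: F_1 = 10^(0.994/10) = 1.257, G_1 = 10^(12.7/10) = 18.62
  Stage 2: F_2 = 10^(3.16/10) = 2.070, G_2 = 10^(10.8/10) = 12.02
  Stage 3: F_3 = 10^(8.22/10) = 6.637, G_3 = 10^(−8.22/10) = 0.1507
Friis cascade:
  F = 1.257 + (2.070 − 1)/18.62 + (6.637 − 1)/223.9 = 1.340
NF = 10 log₁₀(1.340) = 1.27 dB

1.27 dB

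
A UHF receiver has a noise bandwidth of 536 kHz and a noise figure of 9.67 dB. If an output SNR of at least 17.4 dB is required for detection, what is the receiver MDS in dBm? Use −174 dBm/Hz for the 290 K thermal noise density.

−89.6 dBm

Sensitivity = −174 + 10 log₁₀(B) + NF + SNR_min
= −174 + 57.29 + 9.67 + 17.4
= −89.64 dBm → −89.6 dBm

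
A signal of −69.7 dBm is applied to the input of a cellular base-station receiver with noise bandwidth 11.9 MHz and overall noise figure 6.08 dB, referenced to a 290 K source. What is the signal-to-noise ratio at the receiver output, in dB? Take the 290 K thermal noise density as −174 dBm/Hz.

27.5 dB

Noise floor: N = −174 + 10 log₁₀(B) + NF
10 log₁₀(1.19×10⁷) = 70.76 dB
N = −174 + 70.76 + 6.08 = −97.16 dBm
SNR = P_sig − N = −69.7 − (−97.16) = 27.46 dB → 27.5 dB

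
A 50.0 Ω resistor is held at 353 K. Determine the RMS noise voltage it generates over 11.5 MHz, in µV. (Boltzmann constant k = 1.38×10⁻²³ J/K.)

V_n = √(4kTRB)
4kTRB = 4 × 1.38×10⁻²³ × 353 × 5.00×10¹ × 1.15×10⁷ = 1.12×10⁻¹¹ V²
V_n = √(1.12×10⁻¹¹) = 3.35×10⁻⁶ V = 3.35 µV

3.35 µV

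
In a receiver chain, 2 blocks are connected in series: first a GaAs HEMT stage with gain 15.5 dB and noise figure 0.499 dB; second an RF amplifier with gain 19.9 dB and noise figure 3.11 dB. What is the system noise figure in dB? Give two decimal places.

0.61 dB

Convert to linear (a loss of L dB is a gain of −L dB): F_i = 10^(NF_i/10), G_i = 10^(G_i,dB/10)
  Stage 1: F_1 = 10^(0.499/10) = 1.122, G_1 = 10^(15.5/10) = 35.48
  Stage 2: F_2 = 10^(3.11/10) = 2.046, G_2 = 10^(19.9/10) = 97.72
Friis cascade:
  F = 1.122 + (2.046 − 1)/35.48 = 1.151
NF = 10 log₁₀(1.151) = 0.61 dB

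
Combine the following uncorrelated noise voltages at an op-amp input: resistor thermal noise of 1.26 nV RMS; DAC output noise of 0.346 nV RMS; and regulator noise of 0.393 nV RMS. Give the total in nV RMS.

Uncorrelated sources add in power (mean-square): V_tot = √(ΣV_i²)
V_tot = √[(1.26×10⁻⁹)² + (3.46×10⁻¹⁰)² + (3.93×10⁻¹⁰)²] = 1.36×10⁻⁹ V = 1.36 nV

1.36 nV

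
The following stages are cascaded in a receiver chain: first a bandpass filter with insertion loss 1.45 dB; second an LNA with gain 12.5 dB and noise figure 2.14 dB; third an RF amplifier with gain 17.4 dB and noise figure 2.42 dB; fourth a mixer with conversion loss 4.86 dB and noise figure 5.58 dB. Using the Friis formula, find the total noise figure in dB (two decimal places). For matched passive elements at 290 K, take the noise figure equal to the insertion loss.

Convert to linear (a loss of L dB is a gain of −L dB): F_i = 10^(NF_i/10), G_i = 10^(G_i,dB/10)
  Stage 1: F_1 = 10^(1.45/10) = 1.396, G_1 = 10^(−1.45/10) = 0.7161
  Stage 2: F_2 = 10^(2.14/10) = 1.637, G_2 = 10^(12.5/10) = 17.78
  Stage 3: F_3 = 10^(2.42/10) = 1.746, G_3 = 10^(17.4/10) = 54.95
  Stage 4: F_4 = 10^(5.58/10) = 3.614, G_4 = 10^(−4.86/10) = 0.3266
Friis cascade:
  F = 1.396 + (1.637 − 1)/0.7161 + (1.746 − 1)/12.74 + (3.614 − 1)/699.8 = 2.348
NF = 10 log₁₀(2.348) = 3.71 dB

3.71 dB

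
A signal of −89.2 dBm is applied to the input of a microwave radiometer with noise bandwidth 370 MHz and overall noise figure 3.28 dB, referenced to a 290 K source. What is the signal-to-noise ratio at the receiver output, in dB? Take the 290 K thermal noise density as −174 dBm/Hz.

−4.2 dB

Noise floor: N = −174 + 10 log₁₀(B) + NF
10 log₁₀(3.70×10⁸) = 85.68 dB
N = −174 + 85.68 + 3.28 = −85.04 dBm
SNR = P_sig − N = −89.2 − (−85.04) = −4.16 dB → −4.2 dB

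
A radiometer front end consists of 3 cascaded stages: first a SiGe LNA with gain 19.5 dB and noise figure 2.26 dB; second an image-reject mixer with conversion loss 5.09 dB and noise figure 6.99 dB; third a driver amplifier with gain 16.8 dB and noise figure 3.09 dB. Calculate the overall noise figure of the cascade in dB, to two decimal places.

2.47 dB

Convert to linear (a loss of L dB is a gain of −L dB): F_i = 10^(NF_i/10), G_i = 10^(G_i,dB/10)
  Stage 1: F_1 = 10^(2.26/10) = 1.683, G_1 = 10^(19.5/10) = 89.13
  Stage 2: F_2 = 10^(6.99/10) = 5.000, G_2 = 10^(−5.09/10) = 0.3097
  Stage 3: F_3 = 10^(3.09/10) = 2.037, G_3 = 10^(16.8/10) = 47.86
Friis cascade:
  F = 1.683 + (5.000 − 1)/89.13 + (2.037 − 1)/27.61 = 1.765
NF = 10 log₁₀(1.765) = 2.47 dB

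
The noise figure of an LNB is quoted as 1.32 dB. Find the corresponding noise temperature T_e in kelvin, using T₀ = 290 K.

F = 10^(1.32/10) = 1.35519
T_e = (F − 1)·T₀ = (1.35519 − 1) × 290 = 103 K

103 K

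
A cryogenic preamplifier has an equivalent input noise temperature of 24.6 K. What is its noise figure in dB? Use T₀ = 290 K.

F = 1 + T_e/T₀ = 1 + 24.6/290 = 1.08483
NF = 10 log₁₀(1.08483) = 0.354 dB

0.354 dB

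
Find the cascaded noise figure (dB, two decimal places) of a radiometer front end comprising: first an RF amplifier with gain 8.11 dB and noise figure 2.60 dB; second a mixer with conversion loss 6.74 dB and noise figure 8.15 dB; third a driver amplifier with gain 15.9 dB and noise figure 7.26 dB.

Convert to linear (a loss of L dB is a gain of −L dB): F_i = 10^(NF_i/10), G_i = 10^(G_i,dB/10)
  Stage 1: F_1 = 10^(2.60/10) = 1.820, G_1 = 10^(8.11/10) = 6.471
  Stage 2: F_2 = 10^(8.15/10) = 6.531, G_2 = 10^(−6.74/10) = 0.2118
  Stage 3: F_3 = 10^(7.26/10) = 5.321, G_3 = 10^(15.9/10) = 38.90
Friis cascade:
  F = 1.820 + (6.531 − 1)/6.471 + (5.321 − 1)/1.371 = 5.826
NF = 10 log₁₀(5.826) = 7.65 dB

7.65 dB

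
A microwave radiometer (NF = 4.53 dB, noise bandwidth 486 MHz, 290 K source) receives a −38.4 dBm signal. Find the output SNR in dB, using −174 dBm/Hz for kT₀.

Noise floor: N = −174 + 10 log₁₀(B) + NF
10 log₁₀(4.86×10⁸) = 86.87 dB
N = −174 + 86.87 + 4.53 = −82.60 dBm
SNR = P_sig − N = −38.4 − (−82.60) = 44.20 dB → 44.2 dB

44.2 dB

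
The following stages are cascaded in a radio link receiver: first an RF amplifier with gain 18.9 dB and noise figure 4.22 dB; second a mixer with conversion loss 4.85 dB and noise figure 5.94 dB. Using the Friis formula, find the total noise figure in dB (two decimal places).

4.28 dB

Convert to linear (a loss of L dB is a gain of −L dB): F_i = 10^(NF_i/10), G_i = 10^(G_i,dB/10)
  Stage 1: F_1 = 10^(4.22/10) = 2.642, G_1 = 10^(18.9/10) = 77.62
  Stage 2: F_2 = 10^(5.94/10) = 3.926, G_2 = 10^(−4.85/10) = 0.3273
Friis cascade:
  F = 2.642 + (3.926 − 1)/77.62 = 2.680
NF = 10 log₁₀(2.680) = 4.28 dB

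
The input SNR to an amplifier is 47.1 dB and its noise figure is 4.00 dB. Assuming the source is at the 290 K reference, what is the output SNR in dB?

43.10 dB

By definition F = SNR_in/SNR_out, so in dB: SNR_out = SNR_in − NF
SNR_out = 47.1 − 4.00 = 43.10 dB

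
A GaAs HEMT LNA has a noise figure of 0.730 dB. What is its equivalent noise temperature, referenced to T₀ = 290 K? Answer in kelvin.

F = 10^(0.730/10) = 1.18304
T_e = (F − 1)·T₀ = (1.18304 − 1) × 290 = 53.1 K

53.1 K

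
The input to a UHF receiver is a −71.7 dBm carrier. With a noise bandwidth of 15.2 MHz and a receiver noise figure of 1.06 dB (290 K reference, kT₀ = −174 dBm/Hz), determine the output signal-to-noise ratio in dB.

29.4 dB

Noise floor: N = −174 + 10 log₁₀(B) + NF
10 log₁₀(1.52×10⁷) = 71.82 dB
N = −174 + 71.82 + 1.06 = −101.12 dBm
SNR = P_sig − N = −71.7 − (−101.12) = 29.42 dB → 29.4 dB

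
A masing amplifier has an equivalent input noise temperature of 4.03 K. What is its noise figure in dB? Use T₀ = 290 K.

F = 1 + T_e/T₀ = 1 + 4.03/290 = 1.0139
NF = 10 log₁₀(1.0139) = 0.060 dB

0.060 dB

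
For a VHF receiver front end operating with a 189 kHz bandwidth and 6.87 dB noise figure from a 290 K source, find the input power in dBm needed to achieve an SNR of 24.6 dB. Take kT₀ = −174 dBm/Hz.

−89.8 dBm

Sensitivity = −174 + 10 log₁₀(B) + NF + SNR_min
= −174 + 52.76 + 6.87 + 24.6
= −89.77 dBm → −89.8 dBm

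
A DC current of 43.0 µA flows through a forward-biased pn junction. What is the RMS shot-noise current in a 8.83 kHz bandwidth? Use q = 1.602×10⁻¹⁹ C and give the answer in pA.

349 pA

I_n = √(2qI·B)
2qI·B = 2 × 1.602×10⁻¹⁹ × 4.30×10⁻⁵ × 8.83×10³ = 1.22×10⁻¹⁹ A²
I_n = √(1.22×10⁻¹⁹) = 3.49×10⁻¹⁰ A = 349 pA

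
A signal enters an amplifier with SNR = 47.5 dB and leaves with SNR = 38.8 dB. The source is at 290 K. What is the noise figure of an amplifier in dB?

NF (dB) = SNR_in(dB) − SNR_out(dB) when the source is at T₀
NF = 47.5 − 38.8 = 8.7 dB

8.7 dB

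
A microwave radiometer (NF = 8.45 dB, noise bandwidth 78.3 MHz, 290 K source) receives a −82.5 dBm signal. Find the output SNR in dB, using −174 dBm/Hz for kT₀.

4.1 dB

Noise floor: N = −174 + 10 log₁₀(B) + NF
10 log₁₀(7.83×10⁷) = 78.94 dB
N = −174 + 78.94 + 8.45 = −86.61 dBm
SNR = P_sig − N = −82.5 − (−86.61) = 4.11 dB → 4.1 dB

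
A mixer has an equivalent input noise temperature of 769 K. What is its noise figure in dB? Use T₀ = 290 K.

5.62 dB

F = 1 + T_e/T₀ = 1 + 769/290 = 3.65172
NF = 10 log₁₀(3.65172) = 5.62 dB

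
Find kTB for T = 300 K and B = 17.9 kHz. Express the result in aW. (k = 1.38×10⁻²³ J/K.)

P_n = kTB = 1.38×10⁻²³ × 300 × 1.79×10⁴ = 7.41×10⁻¹⁷ W = 74.1 aW

74.1 aW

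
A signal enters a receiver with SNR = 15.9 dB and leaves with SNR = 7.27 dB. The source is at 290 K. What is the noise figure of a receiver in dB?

NF (dB) = SNR_in(dB) − SNR_out(dB) when the source is at T₀
NF = 15.9 − 7.27 = 8.63 dB

8.63 dB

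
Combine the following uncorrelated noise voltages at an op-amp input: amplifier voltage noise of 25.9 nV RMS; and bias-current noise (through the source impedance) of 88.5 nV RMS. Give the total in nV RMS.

Uncorrelated sources add in power (mean-square): V_tot = √(ΣV_i²)
V_tot = √[(2.59×10⁻⁸)² + (8.85×10⁻⁸)²] = 9.22×10⁻⁸ V = 92.2 nV

92.2 nV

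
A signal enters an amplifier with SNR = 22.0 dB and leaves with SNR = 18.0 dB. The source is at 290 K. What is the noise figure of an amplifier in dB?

4.0 dB

NF (dB) = SNR_in(dB) − SNR_out(dB) when the source is at T₀
NF = 22.0 − 18.0 = 4.0 dB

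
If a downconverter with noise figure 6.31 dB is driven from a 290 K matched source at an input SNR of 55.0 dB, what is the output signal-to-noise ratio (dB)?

By definition F = SNR_in/SNR_out, so in dB: SNR_out = SNR_in − NF
SNR_out = 55.0 − 6.31 = 48.69 dB

48.69 dB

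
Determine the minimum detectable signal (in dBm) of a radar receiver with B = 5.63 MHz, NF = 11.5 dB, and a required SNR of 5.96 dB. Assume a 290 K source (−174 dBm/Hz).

−89.0 dBm

Sensitivity = −174 + 10 log₁₀(B) + NF + SNR_min
= −174 + 67.51 + 11.5 + 5.96
= −89.03 dBm → −89.0 dBm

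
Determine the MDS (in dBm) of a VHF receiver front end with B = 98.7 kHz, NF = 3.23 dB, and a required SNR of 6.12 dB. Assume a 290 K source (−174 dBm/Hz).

−114.7 dBm

Sensitivity = −174 + 10 log₁₀(B) + NF + SNR_min
= −174 + 49.94 + 3.23 + 6.12
= −114.71 dBm → −114.7 dBm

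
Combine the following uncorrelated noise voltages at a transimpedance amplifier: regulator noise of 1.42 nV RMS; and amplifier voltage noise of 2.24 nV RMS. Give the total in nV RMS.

2.65 nV

Uncorrelated sources add in power (mean-square): V_tot = √(ΣV_i²)
V_tot = √[(1.42×10⁻⁹)² + (2.24×10⁻⁹)²] = 2.65×10⁻⁹ V = 2.65 nV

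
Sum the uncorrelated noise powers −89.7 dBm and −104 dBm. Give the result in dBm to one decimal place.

−89.5 dBm

Convert to linear, add, convert back:
P₁ = 1.07×10⁻¹² W, P₂ = 3.98×10⁻¹⁴ W
P_tot = 1.11×10⁻¹² W → 10 log₁₀(P_tot / 10⁻³) = −89.5 dBm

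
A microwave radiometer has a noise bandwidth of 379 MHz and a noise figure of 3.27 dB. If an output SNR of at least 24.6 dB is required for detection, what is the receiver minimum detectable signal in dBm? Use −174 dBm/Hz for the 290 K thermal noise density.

Sensitivity = −174 + 10 log₁₀(B) + NF + SNR_min
= −174 + 85.79 + 3.27 + 24.6
= −60.34 dBm → −60.3 dBm

−60.3 dBm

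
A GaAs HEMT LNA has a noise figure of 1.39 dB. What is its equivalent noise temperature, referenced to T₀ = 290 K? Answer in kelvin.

F = 10^(1.39/10) = 1.37721
T_e = (F − 1)·T₀ = (1.37721 − 1) × 290 = 109 K

109 K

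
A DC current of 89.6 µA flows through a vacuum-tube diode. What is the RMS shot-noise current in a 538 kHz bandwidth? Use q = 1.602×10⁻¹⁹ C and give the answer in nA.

3.93 nA

I_n = √(2qI·B)
2qI·B = 2 × 1.602×10⁻¹⁹ × 8.96×10⁻⁵ × 5.38×10⁵ = 1.54×10⁻¹⁷ A²
I_n = √(1.54×10⁻¹⁷) = 3.93×10⁻⁹ A = 3.93 nA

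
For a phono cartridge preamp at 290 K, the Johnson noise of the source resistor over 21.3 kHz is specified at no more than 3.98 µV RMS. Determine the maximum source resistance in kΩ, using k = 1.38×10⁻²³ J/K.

Johnson–Nyquist: V_n = √(4kTRB) ⇒ R = V_n² / (4kTB)
4kTB = 4 × 1.38×10⁻²³ × 290 × 2.13×10⁴ = 3.41×10⁻¹⁶
R = (3.98×10⁻⁶)² / 3.41×10⁻¹⁶ = 4.65×10⁴ Ω = 46.5 kΩ

46.5 kΩ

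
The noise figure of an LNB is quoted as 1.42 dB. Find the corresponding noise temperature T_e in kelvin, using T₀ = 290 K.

F = 10^(1.42/10) = 1.38676
T_e = (F − 1)·T₀ = (1.38676 − 1) × 290 = 112 K

112 K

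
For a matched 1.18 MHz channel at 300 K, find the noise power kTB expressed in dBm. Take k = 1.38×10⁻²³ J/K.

P_n = kTB = 1.38×10⁻²³ × 300 × 1.18×10⁶ = 4.89×10⁻¹⁵ W
In dBm: 10 log₁₀(4.89×10⁻¹⁵ / 10⁻³) = −113.1 dBm

−113.1 dBm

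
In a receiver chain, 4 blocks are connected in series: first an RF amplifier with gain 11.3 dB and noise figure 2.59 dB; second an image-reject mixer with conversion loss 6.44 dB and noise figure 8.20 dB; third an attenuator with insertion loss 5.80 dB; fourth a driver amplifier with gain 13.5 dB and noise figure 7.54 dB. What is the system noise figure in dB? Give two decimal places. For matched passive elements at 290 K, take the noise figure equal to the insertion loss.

Convert to linear (a loss of L dB is a gain of −L dB): F_i = 10^(NF_i/10), G_i = 10^(G_i,dB/10)
  Stage 1: F_1 = 10^(2.59/10) = 1.816, G_1 = 10^(11.3/10) = 13.49
  Stage 2: F_2 = 10^(8.20/10) = 6.607, G_2 = 10^(−6.44/10) = 0.2270
  Stage 3: F_3 = 10^(5.80/10) = 3.802, G_3 = 10^(−5.80/10) = 0.2630
  Stage 4: F_4 = 10^(7.54/10) = 5.675, G_4 = 10^(13.5/10) = 22.39
Friis cascade:
  F = 1.816 + (6.607 − 1)/13.49 + (3.802 − 1)/3.062 + (5.675 − 1)/0.8054 = 8.952
NF = 10 log₁₀(8.952) = 9.52 dB

9.52 dB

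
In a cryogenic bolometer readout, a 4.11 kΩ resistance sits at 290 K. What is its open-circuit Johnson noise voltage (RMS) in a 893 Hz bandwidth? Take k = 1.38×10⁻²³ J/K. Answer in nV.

V_n = √(4kTRB)
4kTRB = 4 × 1.38×10⁻²³ × 290 × 4.11×10³ × 8.93×10² = 5.88×10⁻¹⁴ V²
V_n = √(5.88×10⁻¹⁴) = 2.42×10⁻⁷ V = 242 nV

242 nV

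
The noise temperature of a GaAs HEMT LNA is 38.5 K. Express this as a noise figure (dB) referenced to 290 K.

0.541 dB

F = 1 + T_e/T₀ = 1 + 38.5/290 = 1.13276
NF = 10 log₁₀(1.13276) = 0.541 dB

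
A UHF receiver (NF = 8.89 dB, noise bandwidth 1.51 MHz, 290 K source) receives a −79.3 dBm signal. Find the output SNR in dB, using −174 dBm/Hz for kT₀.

24.0 dB

Noise floor: N = −174 + 10 log₁₀(B) + NF
10 log₁₀(1.51×10⁶) = 61.79 dB
N = −174 + 61.79 + 8.89 = −103.32 dBm
SNR = P_sig − N = −79.3 − (−103.32) = 24.02 dB → 24.0 dB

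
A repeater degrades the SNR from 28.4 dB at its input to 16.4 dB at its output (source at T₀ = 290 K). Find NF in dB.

NF (dB) = SNR_in(dB) − SNR_out(dB) when the source is at T₀
NF = 28.4 − 16.4 = 12.0 dB

12.0 dB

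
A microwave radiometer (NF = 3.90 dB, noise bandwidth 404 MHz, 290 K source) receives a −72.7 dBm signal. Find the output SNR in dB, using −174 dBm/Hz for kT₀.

11.3 dB

Noise floor: N = −174 + 10 log₁₀(B) + NF
10 log₁₀(4.04×10⁸) = 86.06 dB
N = −174 + 86.06 + 3.90 = −84.04 dBm
SNR = P_sig − N = −72.7 − (−84.04) = 11.34 dB → 11.3 dB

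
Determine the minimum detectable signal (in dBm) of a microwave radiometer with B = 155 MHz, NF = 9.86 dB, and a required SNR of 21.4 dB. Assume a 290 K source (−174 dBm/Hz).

−60.8 dBm

Sensitivity = −174 + 10 log₁₀(B) + NF + SNR_min
= −174 + 81.9 + 9.86 + 21.4
= −60.84 dBm → −60.8 dBm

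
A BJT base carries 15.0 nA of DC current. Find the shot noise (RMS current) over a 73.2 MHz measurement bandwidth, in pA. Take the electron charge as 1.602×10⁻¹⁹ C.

593 pA

I_n = √(2qI·B)
2qI·B = 2 × 1.602×10⁻¹⁹ × 1.50×10⁻⁸ × 7.32×10⁷ = 3.52×10⁻¹⁹ A²
I_n = √(3.52×10⁻¹⁹) = 5.93×10⁻¹⁰ A = 593 pA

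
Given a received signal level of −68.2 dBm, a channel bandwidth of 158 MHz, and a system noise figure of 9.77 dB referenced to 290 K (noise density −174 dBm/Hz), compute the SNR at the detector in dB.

14.0 dB

Noise floor: N = −174 + 10 log₁₀(B) + NF
10 log₁₀(1.58×10⁸) = 81.99 dB
N = −174 + 81.99 + 9.77 = −82.24 dBm
SNR = P_sig − N = −68.2 − (−82.24) = 14.04 dB → 14.0 dB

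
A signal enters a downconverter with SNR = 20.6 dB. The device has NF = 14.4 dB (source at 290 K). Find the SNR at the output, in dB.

6.2 dB

By definition F = SNR_in/SNR_out, so in dB: SNR_out = SNR_in − NF
SNR_out = 20.6 − 14.4 = 6.2 dB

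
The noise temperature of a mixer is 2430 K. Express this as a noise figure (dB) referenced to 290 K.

9.72 dB

F = 1 + T_e/T₀ = 1 + 2430/290 = 9.37931
NF = 10 log₁₀(9.37931) = 9.72 dB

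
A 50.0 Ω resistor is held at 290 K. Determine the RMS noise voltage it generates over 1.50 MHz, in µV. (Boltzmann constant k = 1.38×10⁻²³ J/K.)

V_n = √(4kTRB)
4kTRB = 4 × 1.38×10⁻²³ × 290 × 5.00×10¹ × 1.50×10⁶ = 1.20×10⁻¹² V²
V_n = √(1.20×10⁻¹²) = 1.10×10⁻⁶ V = 1.10 µV

1.10 µV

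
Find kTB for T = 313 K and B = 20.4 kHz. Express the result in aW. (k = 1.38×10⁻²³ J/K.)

P_n = kTB = 1.38×10⁻²³ × 313 × 2.04×10⁴ = 8.81×10⁻¹⁷ W = 88.1 aW

88.1 aW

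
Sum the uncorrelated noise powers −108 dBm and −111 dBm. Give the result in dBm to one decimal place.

−106.2 dBm

Convert to linear, add, convert back:
P₁ = 1.58×10⁻¹⁴ W, P₂ = 7.94×10⁻¹⁵ W
P_tot = 2.38×10⁻¹⁴ W → 10 log₁₀(P_tot / 10⁻³) = −106.2 dBm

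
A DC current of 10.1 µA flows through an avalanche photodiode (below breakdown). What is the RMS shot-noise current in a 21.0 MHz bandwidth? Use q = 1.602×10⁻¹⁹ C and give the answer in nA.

8.24 nA

I_n = √(2qI·B)
2qI·B = 2 × 1.602×10⁻¹⁹ × 1.01×10⁻⁵ × 2.10×10⁷ = 6.80×10⁻¹⁷ A²
I_n = √(6.80×10⁻¹⁷) = 8.24×10⁻⁹ A = 8.24 nA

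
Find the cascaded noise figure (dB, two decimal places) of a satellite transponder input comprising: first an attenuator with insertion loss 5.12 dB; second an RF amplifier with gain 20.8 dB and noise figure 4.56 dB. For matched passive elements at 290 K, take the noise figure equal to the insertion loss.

Convert to linear (a loss of L dB is a gain of −L dB): F_i = 10^(NF_i/10), G_i = 10^(G_i,dB/10)
  Stage 1: F_1 = 10^(5.12/10) = 3.251, G_1 = 10^(−5.12/10) = 0.3076
  Stage 2: F_2 = 10^(4.56/10) = 2.858, G_2 = 10^(20.8/10) = 120.2
Friis cascade:
  F = 3.251 + (2.858 − 1)/0.3076 = 9.290
NF = 10 log₁₀(9.290) = 9.68 dB

9.68 dB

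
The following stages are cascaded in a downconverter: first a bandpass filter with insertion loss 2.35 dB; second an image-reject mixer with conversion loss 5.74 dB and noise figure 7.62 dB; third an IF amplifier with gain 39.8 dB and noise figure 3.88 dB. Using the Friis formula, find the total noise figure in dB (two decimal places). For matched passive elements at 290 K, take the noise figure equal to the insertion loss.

Convert to linear (a loss of L dB is a gain of −L dB): F_i = 10^(NF_i/10), G_i = 10^(G_i,dB/10)
  Stage 1: F_1 = 10^(2.35/10) = 1.718, G_1 = 10^(−2.35/10) = 0.5821
  Stage 2: F_2 = 10^(7.62/10) = 5.781, G_2 = 10^(−5.74/10) = 0.2667
  Stage 3: F_3 = 10^(3.88/10) = 2.443, G_3 = 10^(39.8/10) = 9550
Friis cascade:
  F = 1.718 + (5.781 − 1)/0.5821 + (2.443 − 1)/0.1552 = 19.23
NF = 10 log₁₀(19.23) = 12.84 dB

12.84 dB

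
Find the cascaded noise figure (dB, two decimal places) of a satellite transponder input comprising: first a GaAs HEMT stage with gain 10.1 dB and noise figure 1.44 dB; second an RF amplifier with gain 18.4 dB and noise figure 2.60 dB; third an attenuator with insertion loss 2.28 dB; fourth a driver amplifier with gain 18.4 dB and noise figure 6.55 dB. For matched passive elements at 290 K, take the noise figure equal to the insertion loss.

Convert to linear (a loss of L dB is a gain of −L dB): F_i = 10^(NF_i/10), G_i = 10^(G_i,dB/10)
  Stage 1: F_1 = 10^(1.44/10) = 1.393, G_1 = 10^(10.1/10) = 10.23
  Stage 2: F_2 = 10^(2.60/10) = 1.820, G_2 = 10^(18.4/10) = 69.18
  Stage 3: F_3 = 10^(2.28/10) = 1.690, G_3 = 10^(−2.28/10) = 0.5916
  Stage 4: F_4 = 10^(6.55/10) = 4.519, G_4 = 10^(18.4/10) = 69.18
Friis cascade:
  F = 1.393 + (1.820 − 1)/10.23 + (1.690 − 1)/707.9 + (4.519 − 1)/418.8 = 1.483
NF = 10 log₁₀(1.483) = 1.71 dB

1.71 dB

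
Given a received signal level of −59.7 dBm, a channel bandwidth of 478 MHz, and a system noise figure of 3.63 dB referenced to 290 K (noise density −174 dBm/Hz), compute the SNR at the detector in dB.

Noise floor: N = −174 + 10 log₁₀(B) + NF
10 log₁₀(4.78×10⁸) = 86.79 dB
N = −174 + 86.79 + 3.63 = −83.58 dBm
SNR = P_sig − N = −59.7 − (−83.58) = 23.88 dB → 23.9 dB

23.9 dB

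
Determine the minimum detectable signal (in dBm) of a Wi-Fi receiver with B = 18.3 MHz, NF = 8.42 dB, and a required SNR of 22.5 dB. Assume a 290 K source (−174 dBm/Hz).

−70.5 dBm

Sensitivity = −174 + 10 log₁₀(B) + NF + SNR_min
= −174 + 72.62 + 8.42 + 22.5
= −70.46 dBm → −70.5 dBm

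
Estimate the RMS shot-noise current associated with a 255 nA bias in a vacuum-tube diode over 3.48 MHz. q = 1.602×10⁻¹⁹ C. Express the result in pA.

I_n = √(2qI·B)
2qI·B = 2 × 1.602×10⁻¹⁹ × 2.55×10⁻⁷ × 3.48×10⁶ = 2.84×10⁻¹⁹ A²
I_n = √(2.84×10⁻¹⁹) = 5.33×10⁻¹⁰ A = 533 pA

533 pA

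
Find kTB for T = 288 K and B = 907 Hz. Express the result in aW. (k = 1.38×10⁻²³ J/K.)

P_n = kTB = 1.38×10⁻²³ × 288 × 9.07×10² = 3.60×10⁻¹⁸ W = 3.60 aW

3.60 aW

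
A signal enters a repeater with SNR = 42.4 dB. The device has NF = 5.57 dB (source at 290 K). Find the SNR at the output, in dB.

36.83 dB

By definition F = SNR_in/SNR_out, so in dB: SNR_out = SNR_in − NF
SNR_out = 42.4 − 5.57 = 36.83 dB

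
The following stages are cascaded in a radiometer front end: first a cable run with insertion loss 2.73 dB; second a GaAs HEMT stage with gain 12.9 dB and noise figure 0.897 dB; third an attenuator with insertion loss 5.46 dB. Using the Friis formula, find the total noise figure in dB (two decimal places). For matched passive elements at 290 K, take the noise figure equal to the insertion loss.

Convert to linear (a loss of L dB is a gain of −L dB): F_i = 10^(NF_i/10), G_i = 10^(G_i,dB/10)
  Stage 1: F_1 = 10^(2.73/10) = 1.875, G_1 = 10^(−2.73/10) = 0.5333
  Stage 2: F_2 = 10^(0.897/10) = 1.229, G_2 = 10^(12.9/10) = 19.50
  Stage 3: F_3 = 10^(5.46/10) = 3.516, G_3 = 10^(−5.46/10) = 0.2844
Friis cascade:
  F = 1.875 + (1.229 − 1)/0.5333 + (3.516 − 1)/10.40 = 2.547
NF = 10 log₁₀(2.547) = 4.06 dB

4.06 dB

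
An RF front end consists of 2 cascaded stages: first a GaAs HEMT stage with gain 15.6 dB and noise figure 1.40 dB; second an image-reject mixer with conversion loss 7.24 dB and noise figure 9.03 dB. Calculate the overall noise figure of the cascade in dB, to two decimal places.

1.97 dB

Convert to linear (a loss of L dB is a gain of −L dB): F_i = 10^(NF_i/10), G_i = 10^(G_i,dB/10)
  Stage 1: F_1 = 10^(1.40/10) = 1.380, G_1 = 10^(15.6/10) = 36.31
  Stage 2: F_2 = 10^(9.03/10) = 7.998, G_2 = 10^(−7.24/10) = 0.1888
Friis cascade:
  F = 1.380 + (7.998 − 1)/36.31 = 1.573
NF = 10 log₁₀(1.573) = 1.97 dB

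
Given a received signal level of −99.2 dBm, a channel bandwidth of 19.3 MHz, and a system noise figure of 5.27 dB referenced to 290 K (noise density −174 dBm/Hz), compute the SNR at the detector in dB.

Noise floor: N = −174 + 10 log₁₀(B) + NF
10 log₁₀(1.93×10⁷) = 72.86 dB
N = −174 + 72.86 + 5.27 = −95.87 dBm
SNR = P_sig − N = −99.2 − (−95.87) = −3.33 dB → −3.3 dB

−3.3 dB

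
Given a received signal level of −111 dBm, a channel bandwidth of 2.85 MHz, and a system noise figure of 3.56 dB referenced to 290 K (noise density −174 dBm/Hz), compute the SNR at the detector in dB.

−5.1 dB

Noise floor: N = −174 + 10 log₁₀(B) + NF
10 log₁₀(2.85×10⁶) = 64.55 dB
N = −174 + 64.55 + 3.56 = −105.89 dBm
SNR = P_sig − N = −111 − (−105.89) = −5.11 dB → −5.1 dB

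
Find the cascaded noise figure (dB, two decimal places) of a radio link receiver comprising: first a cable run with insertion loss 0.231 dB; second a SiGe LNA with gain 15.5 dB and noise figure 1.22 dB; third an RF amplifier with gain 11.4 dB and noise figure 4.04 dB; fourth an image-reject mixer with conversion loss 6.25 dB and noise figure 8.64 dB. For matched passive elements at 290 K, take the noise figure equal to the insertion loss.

Convert to linear (a loss of L dB is a gain of −L dB): F_i = 10^(NF_i/10), G_i = 10^(G_i,dB/10)
  Stage 1: F_1 = 10^(0.231/10) = 1.055, G_1 = 10^(−0.231/10) = 0.9482
  Stage 2: F_2 = 10^(1.22/10) = 1.324, G_2 = 10^(15.5/10) = 35.48
  Stage 3: F_3 = 10^(4.04/10) = 2.535, G_3 = 10^(11.4/10) = 13.80
  Stage 4: F_4 = 10^(8.64/10) = 7.311, G_4 = 10^(−6.25/10) = 0.2371
Friis cascade:
  F = 1.055 + (1.324 − 1)/0.9482 + (2.535 − 1)/33.64 + (7.311 − 1)/464.4 = 1.456
NF = 10 log₁₀(1.456) = 1.63 dB

1.63 dB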